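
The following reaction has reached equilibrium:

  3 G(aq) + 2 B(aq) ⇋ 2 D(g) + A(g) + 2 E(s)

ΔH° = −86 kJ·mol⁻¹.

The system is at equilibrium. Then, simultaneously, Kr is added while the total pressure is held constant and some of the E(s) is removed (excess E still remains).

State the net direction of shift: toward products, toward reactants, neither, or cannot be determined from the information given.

right

Adding inert gas at constant total pressure expands the volume and lowers every reacting partial pressure. With Δn_gas = 3 − 0 = +3, Q moves away from K toward the side with fewer gas moles, so the system shifts toward the side with more gas moles — to the right.
E is a pure solid; its activity is 1 regardless of amount, so Q is unaffected — no shift from this change.
Only the nonzero effect(s) matter; the net shift is to the right.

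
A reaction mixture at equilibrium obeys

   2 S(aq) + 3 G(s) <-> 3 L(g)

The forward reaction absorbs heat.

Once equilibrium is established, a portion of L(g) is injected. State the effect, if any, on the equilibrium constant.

unchanged

The equilibrium constant depends only on temperature. This perturbation may move the position of equilibrium, but since T is unchanged, K itself is unchanged.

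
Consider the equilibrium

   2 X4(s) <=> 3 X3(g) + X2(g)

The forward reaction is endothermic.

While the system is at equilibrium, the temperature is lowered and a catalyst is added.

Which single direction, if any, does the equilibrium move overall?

left

The forward reaction is endothermic. Lowering T favours the exothermic direction — shift to the left.
A catalyst speeds both forward and reverse rates equally; it changes neither Q nor K — no shift from this change.
Only the nonzero effect(s) matter; the net shift is to the left.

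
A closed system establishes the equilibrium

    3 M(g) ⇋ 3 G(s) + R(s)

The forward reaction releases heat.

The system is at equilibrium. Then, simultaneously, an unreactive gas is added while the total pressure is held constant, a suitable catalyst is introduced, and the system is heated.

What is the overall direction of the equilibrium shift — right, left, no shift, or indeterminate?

left

Adding inert gas at constant total pressure expands the volume and lowers every reacting partial pressure. With Δn_gas = 0 − 3 = -3, Q moves away from K toward the side with fewer gas moles, so the system shifts toward the side with more gas moles — to the left.
A catalyst speeds both forward and reverse rates equally; it changes neither Q nor K — no shift from this change.
The forward reaction is exothermic. Raising T favours the endothermic direction — shift to the left.
Only the nonzero effect(s) matter; the net shift is to the left.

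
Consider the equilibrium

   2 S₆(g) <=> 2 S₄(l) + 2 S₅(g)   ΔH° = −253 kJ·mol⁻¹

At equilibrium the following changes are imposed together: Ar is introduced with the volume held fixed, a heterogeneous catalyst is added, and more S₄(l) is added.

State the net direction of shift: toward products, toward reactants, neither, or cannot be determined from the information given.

no shift

At constant volume, adding an inert gas leaves every reacting species' partial pressure unchanged, so Q is unchanged — no shift from this change.
A catalyst speeds both forward and reverse rates equally; it changes neither Q nor K — no shift from this change.
S₄ is a pure liquid; its activity is 1 regardless of amount, so Q is unaffected — no shift from this change.
None of the changes alters Q relative to K, so there is no net shift.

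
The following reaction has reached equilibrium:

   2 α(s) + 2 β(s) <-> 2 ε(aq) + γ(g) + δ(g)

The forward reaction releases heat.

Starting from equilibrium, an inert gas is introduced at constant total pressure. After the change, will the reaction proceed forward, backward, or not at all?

right

Adding inert gas at constant total pressure expands the volume and lowers every reacting partial pressure. With Δn_gas = 2 − 0 = +2, Q moves away from K toward the side with fewer gas moles, so the system shifts toward the side with more gas moles — to the right.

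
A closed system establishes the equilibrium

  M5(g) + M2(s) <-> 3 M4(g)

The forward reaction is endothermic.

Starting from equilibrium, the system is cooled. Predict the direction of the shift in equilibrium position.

The forward reaction is endothermic. Lowering T favours the exothermic direction — shift to the left.

left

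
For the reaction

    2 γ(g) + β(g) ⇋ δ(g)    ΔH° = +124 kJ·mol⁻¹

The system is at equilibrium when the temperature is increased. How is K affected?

K depends on temperature via the van 't Hoff relation. The forward reaction is endothermic, so raising T increases K.

increases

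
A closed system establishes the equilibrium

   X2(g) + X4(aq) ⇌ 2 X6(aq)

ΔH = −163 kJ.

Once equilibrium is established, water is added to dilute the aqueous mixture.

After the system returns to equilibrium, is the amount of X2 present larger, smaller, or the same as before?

Dilution lowers every aqueous concentration by the same factor. Δn_aq = 2 − 1 = +1, so the system shifts toward the side with more dissolved moles — to the right.
The net shift is to the right. X2 is a reactant, so its amount decreases.

decreases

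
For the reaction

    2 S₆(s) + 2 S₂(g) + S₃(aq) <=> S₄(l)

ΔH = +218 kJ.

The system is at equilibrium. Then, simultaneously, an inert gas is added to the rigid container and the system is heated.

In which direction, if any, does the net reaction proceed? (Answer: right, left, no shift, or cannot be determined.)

At constant volume, adding an inert gas leaves every reacting species' partial pressure unchanged, so Q is unchanged — no shift from this change.
The forward reaction is endothermic. Raising T favours the endothermic direction — shift to the right.
Only the nonzero effect(s) matter; the net shift is to the right.

right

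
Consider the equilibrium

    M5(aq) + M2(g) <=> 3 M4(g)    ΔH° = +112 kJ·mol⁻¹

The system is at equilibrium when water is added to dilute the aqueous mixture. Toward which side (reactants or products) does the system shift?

left

Dilution lowers every aqueous concentration by the same factor. Δn_aq = 0 − 1 = -1, so the system shifts toward the side with more dissolved moles — to the left.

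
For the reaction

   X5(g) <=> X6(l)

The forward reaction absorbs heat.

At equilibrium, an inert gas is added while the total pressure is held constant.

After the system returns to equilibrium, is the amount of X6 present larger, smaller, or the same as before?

decreases

Adding inert gas at constant total pressure expands the volume and lowers every reacting partial pressure. With Δn_gas = 0 − 1 = -1, Q moves away from K toward the side with fewer gas moles, so the system shifts toward the side with more gas moles — to the left.
The net shift is to the left. X6 is a product, so its amount decreases.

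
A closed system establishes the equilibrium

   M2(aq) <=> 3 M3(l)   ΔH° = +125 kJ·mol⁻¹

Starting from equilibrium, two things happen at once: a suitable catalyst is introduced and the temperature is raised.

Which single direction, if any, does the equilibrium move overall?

right

A catalyst speeds both forward and reverse rates equally; it changes neither Q nor K — no shift from this change.
The forward reaction is endothermic. Raising T favours the endothermic direction — shift to the right.
Only the nonzero effect(s) matter; the net shift is to the right.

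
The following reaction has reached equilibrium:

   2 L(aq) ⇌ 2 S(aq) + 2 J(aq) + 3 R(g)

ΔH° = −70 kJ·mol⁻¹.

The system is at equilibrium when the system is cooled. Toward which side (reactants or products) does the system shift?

The forward reaction is exothermic. Lowering T favours the exothermic direction — shift to the right.

right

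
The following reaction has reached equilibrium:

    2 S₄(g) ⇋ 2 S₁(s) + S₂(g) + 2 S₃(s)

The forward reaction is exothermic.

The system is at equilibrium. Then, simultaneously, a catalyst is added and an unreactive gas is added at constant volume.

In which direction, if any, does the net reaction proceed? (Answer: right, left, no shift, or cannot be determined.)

no shift

A catalyst speeds both forward and reverse rates equally; it changes neither Q nor K — no shift from this change.
At constant volume, adding an inert gas leaves every reacting species' partial pressure unchanged, so Q is unchanged — no shift from this change.
None of the changes alters Q relative to K, so there is no net shift.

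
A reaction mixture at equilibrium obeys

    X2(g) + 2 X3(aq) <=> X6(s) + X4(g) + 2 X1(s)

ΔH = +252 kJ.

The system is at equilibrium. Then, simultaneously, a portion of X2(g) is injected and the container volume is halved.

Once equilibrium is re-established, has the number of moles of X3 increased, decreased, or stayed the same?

Adding X2 (g), a reactant, drives the reaction to the right.
Gas moles: reactants 1, products 1. Δn_gas = 0, so a volume change leaves Q equal to K — no shift from this change.
The net shift is to the right. X3 is a reactant, so its amount decreases.

decreases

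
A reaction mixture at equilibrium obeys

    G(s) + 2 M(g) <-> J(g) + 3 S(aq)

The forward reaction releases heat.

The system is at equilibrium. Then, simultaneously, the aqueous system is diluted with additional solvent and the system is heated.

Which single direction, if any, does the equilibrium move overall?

cannot be determined

Dilution lowers every aqueous concentration by the same factor. Δn_aq = 3 − 0 = +3, so the system shifts toward the side with more dissolved moles — to the right.
The forward reaction is exothermic. Raising T favours the endothermic direction — shift to the left.
The individual effects push in opposite directions; without quantitative information the net direction cannot be determined.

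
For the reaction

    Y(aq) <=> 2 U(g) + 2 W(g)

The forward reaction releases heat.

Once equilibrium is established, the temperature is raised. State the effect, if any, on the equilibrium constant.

K depends on temperature via the van 't Hoff relation. The forward reaction is exothermic, so raising T decreases K.

decreases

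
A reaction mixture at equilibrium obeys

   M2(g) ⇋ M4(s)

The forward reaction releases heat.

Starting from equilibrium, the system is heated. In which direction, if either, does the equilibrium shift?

left

The forward reaction is exothermic. Raising T favours the endothermic direction — shift to the left.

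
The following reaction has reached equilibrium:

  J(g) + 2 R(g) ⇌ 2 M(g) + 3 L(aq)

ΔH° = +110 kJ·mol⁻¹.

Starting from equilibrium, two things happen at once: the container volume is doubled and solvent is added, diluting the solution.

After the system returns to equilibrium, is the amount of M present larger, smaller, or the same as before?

Gas moles: reactants 3, products 2 (Δn_gas = -1). Expansion shifts the system toward the side with more moles of gas — to the left.
Dilution lowers every aqueous concentration by the same factor. Δn_aq = 3 − 0 = +3, so the system shifts toward the side with more dissolved moles — to the right.
The two effects oppose each other, so the net shift — and hence the change in M — cannot be determined from the given information.

cannot be determined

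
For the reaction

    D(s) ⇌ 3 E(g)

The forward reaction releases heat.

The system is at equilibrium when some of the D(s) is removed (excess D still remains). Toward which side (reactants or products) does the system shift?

no shift

D is a pure solid; its activity is 1 regardless of amount, so Q is unaffected — no shift from this change.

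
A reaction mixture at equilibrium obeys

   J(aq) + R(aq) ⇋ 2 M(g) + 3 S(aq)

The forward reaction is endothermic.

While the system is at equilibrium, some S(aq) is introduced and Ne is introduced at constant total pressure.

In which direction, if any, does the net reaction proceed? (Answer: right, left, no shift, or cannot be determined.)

cannot be determined

Adding S (aq), a product, drives the reaction to the left.
Adding inert gas at constant total pressure expands the volume and lowers every reacting partial pressure. With Δn_gas = 2 − 0 = +2, Q moves away from K toward the side with fewer gas moles, so the system shifts toward the side with more gas moles — to the right.
The individual effects push in opposite directions; without quantitative information the net direction cannot be determined.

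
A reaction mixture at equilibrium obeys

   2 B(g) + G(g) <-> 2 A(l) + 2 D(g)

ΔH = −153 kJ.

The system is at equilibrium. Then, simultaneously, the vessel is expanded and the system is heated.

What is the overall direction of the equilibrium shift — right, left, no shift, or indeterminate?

Gas moles: reactants 3, products 2 (Δn_gas = -1). Expansion shifts the system toward the side with more moles of gas — to the left.
The forward reaction is exothermic. Raising T favours the endothermic direction — shift to the left.
All effects act in the same direction — net shift to the left.

left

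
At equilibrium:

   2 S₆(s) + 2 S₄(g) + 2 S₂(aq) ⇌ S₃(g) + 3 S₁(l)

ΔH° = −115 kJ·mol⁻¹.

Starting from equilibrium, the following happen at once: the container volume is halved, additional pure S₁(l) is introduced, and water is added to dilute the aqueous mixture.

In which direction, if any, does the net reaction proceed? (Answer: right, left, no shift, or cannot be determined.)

Gas moles: reactants 2, products 1 (Δn_gas = -1). Compression shifts the system toward the side with fewer moles of gas — to the right.
S₁ is a pure liquid; its activity is 1 regardless of amount, so Q is unaffected — no shift from this change.
Dilution lowers every aqueous concentration by the same factor. Δn_aq = 0 − 2 = -2, so the system shifts toward the side with more dissolved moles — to the left.
The individual effects push in opposite directions; without quantitative information the net direction cannot be determined.

cannot be determined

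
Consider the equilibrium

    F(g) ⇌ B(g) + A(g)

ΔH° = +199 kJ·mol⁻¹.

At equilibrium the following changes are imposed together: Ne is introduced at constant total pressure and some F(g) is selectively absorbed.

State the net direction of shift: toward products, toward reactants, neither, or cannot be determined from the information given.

cannot be determined

Adding inert gas at constant total pressure expands the volume and lowers every reacting partial pressure. With Δn_gas = 2 − 1 = +1, Q moves away from K toward the side with fewer gas moles, so the system shifts toward the side with more gas moles — to the right.
Removing F (g), a reactant, drives the reaction to the left.
The individual effects push in opposite directions; without quantitative information the net direction cannot be determined.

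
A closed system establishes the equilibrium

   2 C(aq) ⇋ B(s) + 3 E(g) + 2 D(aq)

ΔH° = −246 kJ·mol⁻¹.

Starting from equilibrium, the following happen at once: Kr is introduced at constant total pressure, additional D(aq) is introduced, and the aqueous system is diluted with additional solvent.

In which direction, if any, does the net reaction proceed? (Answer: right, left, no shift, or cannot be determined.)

cannot be determined

Adding inert gas at constant total pressure expands the volume and lowers every reacting partial pressure. With Δn_gas = 3 − 0 = +3, Q moves away from K toward the side with fewer gas moles, so the system shifts toward the side with more gas moles — to the right.
Adding D (aq), a product, drives the reaction to the left.
Dilution scales every aqueous concentration by the same factor. Δn_aq = 2 − 2 = 0, so Q is unchanged — no shift.
The individual effects push in opposite directions; without quantitative information the net direction cannot be determined.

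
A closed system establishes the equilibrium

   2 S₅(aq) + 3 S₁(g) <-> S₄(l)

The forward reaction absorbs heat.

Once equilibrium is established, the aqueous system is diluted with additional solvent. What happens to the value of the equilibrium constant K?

unchanged

The equilibrium constant depends only on temperature. This perturbation may move the position of equilibrium, but since T is unchanged, K itself is unchanged.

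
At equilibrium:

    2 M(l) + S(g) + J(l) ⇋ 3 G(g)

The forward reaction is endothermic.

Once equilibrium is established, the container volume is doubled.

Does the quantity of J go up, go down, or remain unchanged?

decreases

Gas moles: reactants 1, products 3 (Δn_gas = +2). Expansion shifts the system toward the side with more moles of gas — to the right.
The net shift is to the right. J is a reactant, so its amount decreases.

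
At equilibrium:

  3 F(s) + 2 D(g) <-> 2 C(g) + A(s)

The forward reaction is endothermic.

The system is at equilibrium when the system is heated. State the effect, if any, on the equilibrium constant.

K depends on temperature via the van 't Hoff relation. The forward reaction is endothermic, so raising T increases K.

increases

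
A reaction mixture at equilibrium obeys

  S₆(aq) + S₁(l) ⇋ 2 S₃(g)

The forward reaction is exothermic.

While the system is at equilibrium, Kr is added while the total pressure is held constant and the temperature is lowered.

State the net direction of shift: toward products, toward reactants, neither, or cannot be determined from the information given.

right

Adding inert gas at constant total pressure expands the volume and lowers every reacting partial pressure. With Δn_gas = 2 − 0 = +2, Q moves away from K toward the side with fewer gas moles, so the system shifts toward the side with more gas moles — to the right.
The forward reaction is exothermic. Lowering T favours the exothermic direction — shift to the right.
All effects act in the same direction — net shift to the right.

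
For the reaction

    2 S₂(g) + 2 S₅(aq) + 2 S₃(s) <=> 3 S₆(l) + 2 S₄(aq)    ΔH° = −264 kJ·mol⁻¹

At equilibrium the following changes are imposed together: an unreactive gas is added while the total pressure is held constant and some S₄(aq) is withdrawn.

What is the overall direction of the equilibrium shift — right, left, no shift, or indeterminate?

Adding inert gas at constant total pressure expands the volume and lowers every reacting partial pressure. With Δn_gas = 0 − 2 = -2, Q moves away from K toward the side with fewer gas moles, so the system shifts toward the side with more gas moles — to the left.
Removing S₄ (aq), a product, drives the reaction to the right.
The individual effects push in opposite directions; without quantitative information the net direction cannot be determined.

cannot be determined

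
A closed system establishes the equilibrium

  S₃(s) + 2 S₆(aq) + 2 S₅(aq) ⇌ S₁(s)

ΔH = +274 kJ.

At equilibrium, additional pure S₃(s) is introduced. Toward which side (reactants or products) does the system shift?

no shift

S₃ is a pure solid; its activity is 1 regardless of amount, so Q is unaffected — no shift from this change.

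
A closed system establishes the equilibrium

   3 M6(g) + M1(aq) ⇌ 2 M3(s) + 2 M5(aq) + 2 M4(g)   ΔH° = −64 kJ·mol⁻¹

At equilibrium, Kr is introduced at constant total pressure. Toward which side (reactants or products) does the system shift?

left

Adding inert gas at constant total pressure expands the volume and lowers every reacting partial pressure. With Δn_gas = 2 − 3 = -1, Q moves away from K toward the side with fewer gas moles, so the system shifts toward the side with more gas moles — to the left.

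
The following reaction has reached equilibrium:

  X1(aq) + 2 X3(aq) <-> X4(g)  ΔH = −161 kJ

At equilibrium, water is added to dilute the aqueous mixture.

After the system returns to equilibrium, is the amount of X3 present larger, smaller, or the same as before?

Dilution lowers every aqueous concentration by the same factor. Δn_aq = 0 − 3 = -3, so the system shifts toward the side with more dissolved moles — to the left.
The net shift is to the left. X3 is a reactant, so its amount increases.

increases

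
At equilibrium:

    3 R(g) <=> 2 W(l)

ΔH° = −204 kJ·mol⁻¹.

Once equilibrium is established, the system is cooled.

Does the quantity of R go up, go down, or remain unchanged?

The forward reaction is exothermic. Lowering T favours the exothermic direction — shift to the right.
The net shift is to the right. R is a reactant, so its amount decreases.

decreases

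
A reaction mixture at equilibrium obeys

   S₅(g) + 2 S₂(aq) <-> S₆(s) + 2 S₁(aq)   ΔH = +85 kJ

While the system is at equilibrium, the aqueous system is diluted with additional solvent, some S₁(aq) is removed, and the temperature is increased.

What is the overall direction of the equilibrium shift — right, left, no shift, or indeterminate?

right

Dilution scales every aqueous concentration by the same factor. Δn_aq = 2 − 2 = 0, so Q is unchanged — no shift.
Removing S₁ (aq), a product, drives the reaction to the right.
The forward reaction is endothermic. Raising T favours the endothermic direction — shift to the right.
Only the nonzero effect(s) matter; the net shift is to the right.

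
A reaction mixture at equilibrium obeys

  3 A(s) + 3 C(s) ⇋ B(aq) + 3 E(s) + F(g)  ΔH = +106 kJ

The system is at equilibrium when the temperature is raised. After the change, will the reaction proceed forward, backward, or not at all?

The forward reaction is endothermic. Raising T favours the endothermic direction — shift to the right.

right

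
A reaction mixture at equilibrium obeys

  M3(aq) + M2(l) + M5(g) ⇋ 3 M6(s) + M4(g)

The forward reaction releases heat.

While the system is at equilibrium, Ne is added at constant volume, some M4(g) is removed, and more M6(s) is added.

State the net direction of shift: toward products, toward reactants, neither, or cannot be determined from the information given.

right

At constant volume, adding an inert gas leaves every reacting species' partial pressure unchanged, so Q is unchanged — no shift from this change.
Removing M4 (g), a product, drives the reaction to the right.
M6 is a pure solid; its activity is 1 regardless of amount, so Q is unaffected — no shift from this change.
Only the nonzero effect(s) matter; the net shift is to the right.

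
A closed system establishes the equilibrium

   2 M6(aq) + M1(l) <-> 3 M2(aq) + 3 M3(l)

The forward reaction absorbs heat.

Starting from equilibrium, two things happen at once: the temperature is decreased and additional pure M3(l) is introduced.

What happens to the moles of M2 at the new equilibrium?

The forward reaction is endothermic. Lowering T favours the exothermic direction — shift to the left.
M3 is a pure liquid; its activity is 1 regardless of amount, so Q is unaffected — no shift from this change.
The net shift is to the left. M2 is a product, so its amount decreases.

decreases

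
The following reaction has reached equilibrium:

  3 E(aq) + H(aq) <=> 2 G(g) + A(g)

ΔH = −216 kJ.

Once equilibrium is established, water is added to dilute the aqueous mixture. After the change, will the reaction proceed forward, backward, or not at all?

Dilution lowers every aqueous concentration by the same factor. Δn_aq = 0 − 4 = -4, so the system shifts toward the side with more dissolved moles — to the left.

left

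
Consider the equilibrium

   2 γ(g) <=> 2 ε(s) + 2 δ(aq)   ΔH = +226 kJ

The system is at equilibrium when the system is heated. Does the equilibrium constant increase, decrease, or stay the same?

increases

K depends on temperature via the van 't Hoff relation. The forward reaction is endothermic, so raising T increases K.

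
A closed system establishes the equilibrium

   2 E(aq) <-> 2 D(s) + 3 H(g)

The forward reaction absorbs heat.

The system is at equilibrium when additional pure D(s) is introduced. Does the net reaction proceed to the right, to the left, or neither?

D is a pure solid; its activity is 1 regardless of amount, so Q is unaffected — no shift from this change.

no shift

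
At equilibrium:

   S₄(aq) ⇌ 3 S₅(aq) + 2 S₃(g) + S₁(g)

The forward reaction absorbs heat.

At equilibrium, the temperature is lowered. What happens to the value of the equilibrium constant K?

K depends on temperature via the van 't Hoff relation. The forward reaction is endothermic, so lowering T decreases K.

decreases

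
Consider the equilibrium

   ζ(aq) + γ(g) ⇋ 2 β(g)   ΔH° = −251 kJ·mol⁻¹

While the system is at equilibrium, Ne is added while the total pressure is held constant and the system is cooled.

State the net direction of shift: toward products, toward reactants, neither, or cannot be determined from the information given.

Adding inert gas at constant total pressure expands the volume and lowers every reacting partial pressure. With Δn_gas = 2 − 1 = +1, Q moves away from K toward the side with fewer gas moles, so the system shifts toward the side with more gas moles — to the right.
The forward reaction is exothermic. Lowering T favours the exothermic direction — shift to the right.
All effects act in the same direction — net shift to the right.

right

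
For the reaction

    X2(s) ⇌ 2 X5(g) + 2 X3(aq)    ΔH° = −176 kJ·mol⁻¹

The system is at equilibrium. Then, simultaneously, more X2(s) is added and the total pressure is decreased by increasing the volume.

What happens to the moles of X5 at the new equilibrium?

increases

X2 is a pure solid; its activity is 1 regardless of amount, so Q is unaffected — no shift from this change.
Gas moles: reactants 0, products 2 (Δn_gas = +2). Expansion shifts the system toward the side with more moles of gas — to the right.
The net shift is to the right. X5 is a product, so its amount increases.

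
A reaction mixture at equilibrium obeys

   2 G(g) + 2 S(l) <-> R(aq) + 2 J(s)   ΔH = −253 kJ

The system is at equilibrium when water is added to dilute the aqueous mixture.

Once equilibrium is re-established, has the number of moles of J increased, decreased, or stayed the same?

Dilution lowers every aqueous concentration by the same factor. Δn_aq = 1 − 0 = +1, so the system shifts toward the side with more dissolved moles — to the right.
The net shift is to the right. J is a product, so its amount increases.

increases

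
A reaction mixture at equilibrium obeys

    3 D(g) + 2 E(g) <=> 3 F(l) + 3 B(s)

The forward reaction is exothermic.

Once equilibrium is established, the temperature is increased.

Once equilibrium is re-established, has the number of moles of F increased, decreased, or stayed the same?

The forward reaction is exothermic. Raising T favours the endothermic direction — shift to the left.
The net shift is to the left. F is a product, so its amount decreases.

decreases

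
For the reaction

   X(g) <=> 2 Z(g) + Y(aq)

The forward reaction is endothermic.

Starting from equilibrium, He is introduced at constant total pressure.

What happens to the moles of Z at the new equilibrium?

increases

Adding inert gas at constant total pressure expands the volume and lowers every reacting partial pressure. With Δn_gas = 2 − 1 = +1, Q moves away from K toward the side with fewer gas moles, so the system shifts toward the side with more gas moles — to the right.
The net shift is to the right. Z is a product, so its amount increases.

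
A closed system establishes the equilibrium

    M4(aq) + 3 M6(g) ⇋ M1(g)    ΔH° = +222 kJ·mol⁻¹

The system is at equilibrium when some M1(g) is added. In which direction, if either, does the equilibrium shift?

Adding M1 (g), a product, drives the reaction to the left.

left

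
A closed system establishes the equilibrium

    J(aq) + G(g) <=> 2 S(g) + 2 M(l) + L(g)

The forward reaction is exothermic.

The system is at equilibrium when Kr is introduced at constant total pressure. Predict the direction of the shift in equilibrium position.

Adding inert gas at constant total pressure expands the volume and lowers every reacting partial pressure. With Δn_gas = 3 − 1 = +2, Q moves away from K toward the side with fewer gas moles, so the system shifts toward the side with more gas moles — to the right.

right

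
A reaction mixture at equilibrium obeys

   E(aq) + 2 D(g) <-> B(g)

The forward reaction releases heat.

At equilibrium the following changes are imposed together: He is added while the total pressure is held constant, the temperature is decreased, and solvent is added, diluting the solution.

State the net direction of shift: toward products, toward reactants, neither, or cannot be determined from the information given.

cannot be determined

Adding inert gas at constant total pressure expands the volume and lowers every reacting partial pressure. With Δn_gas = 1 − 2 = -1, Q moves away from K toward the side with fewer gas moles, so the system shifts toward the side with more gas moles — to the left.
The forward reaction is exothermic. Lowering T favours the exothermic direction — shift to the right.
Dilution lowers every aqueous concentration by the same factor. Δn_aq = 0 − 1 = -1, so the system shifts toward the side with more dissolved moles — to the left.
The individual effects push in opposite directions; without quantitative information the net direction cannot be determined.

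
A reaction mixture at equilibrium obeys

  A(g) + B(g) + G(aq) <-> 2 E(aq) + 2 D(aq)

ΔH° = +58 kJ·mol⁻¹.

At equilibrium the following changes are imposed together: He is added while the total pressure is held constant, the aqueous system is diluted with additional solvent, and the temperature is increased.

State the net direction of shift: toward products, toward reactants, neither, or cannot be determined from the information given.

cannot be determined

Adding inert gas at constant total pressure expands the volume and lowers every reacting partial pressure. With Δn_gas = 0 − 2 = -2, Q moves away from K toward the side with fewer gas moles, so the system shifts toward the side with more gas moles — to the left.
Dilution lowers every aqueous concentration by the same factor. Δn_aq = 4 − 1 = +3, so the system shifts toward the side with more dissolved moles — to the right.
The forward reaction is endothermic. Raising T favours the endothermic direction — shift to the right.
The individual effects push in opposite directions; without quantitative information the net direction cannot be determined.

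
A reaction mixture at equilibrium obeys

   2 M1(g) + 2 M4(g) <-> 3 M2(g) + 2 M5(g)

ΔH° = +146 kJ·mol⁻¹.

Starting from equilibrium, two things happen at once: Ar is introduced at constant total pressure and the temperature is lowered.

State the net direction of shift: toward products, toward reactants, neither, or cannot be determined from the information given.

cannot be determined

Adding inert gas at constant total pressure expands the volume and lowers every reacting partial pressure. With Δn_gas = 5 − 4 = +1, Q moves away from K toward the side with fewer gas moles, so the system shifts toward the side with more gas moles — to the right.
The forward reaction is endothermic. Lowering T favours the exothermic direction — shift to the left.
The individual effects push in opposite directions; without quantitative information the net direction cannot be determined.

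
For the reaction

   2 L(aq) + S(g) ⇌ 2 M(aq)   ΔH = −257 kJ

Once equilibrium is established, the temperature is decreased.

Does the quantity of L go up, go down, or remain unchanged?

decreases

The forward reaction is exothermic. Lowering T favours the exothermic direction — shift to the right.
The net shift is to the right. L is a reactant, so its amount decreases.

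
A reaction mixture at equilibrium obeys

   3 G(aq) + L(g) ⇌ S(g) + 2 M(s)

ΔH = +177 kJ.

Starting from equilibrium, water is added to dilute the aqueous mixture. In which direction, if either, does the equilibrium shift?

Dilution lowers every aqueous concentration by the same factor. Δn_aq = 0 − 3 = -3, so the system shifts toward the side with more dissolved moles — to the left.

left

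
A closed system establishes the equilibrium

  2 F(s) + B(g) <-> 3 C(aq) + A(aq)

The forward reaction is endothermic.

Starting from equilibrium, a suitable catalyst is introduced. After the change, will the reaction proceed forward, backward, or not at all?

no shift

A catalyst speeds both forward and reverse rates equally; it changes neither Q nor K — no shift from this change.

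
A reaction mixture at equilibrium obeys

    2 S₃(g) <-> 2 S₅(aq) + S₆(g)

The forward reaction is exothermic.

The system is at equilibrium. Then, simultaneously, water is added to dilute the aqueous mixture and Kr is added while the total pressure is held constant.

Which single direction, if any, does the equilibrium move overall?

cannot be determined

Dilution lowers every aqueous concentration by the same factor. Δn_aq = 2 − 0 = +2, so the system shifts toward the side with more dissolved moles — to the right.
Adding inert gas at constant total pressure expands the volume and lowers every reacting partial pressure. With Δn_gas = 1 − 2 = -1, Q moves away from K toward the side with fewer gas moles, so the system shifts toward the side with more gas moles — to the left.
The individual effects push in opposite directions; without quantitative information the net direction cannot be determined.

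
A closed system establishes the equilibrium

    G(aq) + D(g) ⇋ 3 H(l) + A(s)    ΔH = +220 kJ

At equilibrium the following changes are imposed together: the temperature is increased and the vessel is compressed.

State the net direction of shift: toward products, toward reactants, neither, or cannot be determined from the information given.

right

The forward reaction is endothermic. Raising T favours the endothermic direction — shift to the right.
Gas moles: reactants 1, products 0 (Δn_gas = -1). Compression shifts the system toward the side with fewer moles of gas — to the right.
All effects act in the same direction — net shift to the right.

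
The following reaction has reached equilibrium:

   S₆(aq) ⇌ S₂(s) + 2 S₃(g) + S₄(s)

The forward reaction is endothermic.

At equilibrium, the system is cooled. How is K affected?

decreases

K depends on temperature via the van 't Hoff relation. The forward reaction is endothermic, so lowering T decreases K.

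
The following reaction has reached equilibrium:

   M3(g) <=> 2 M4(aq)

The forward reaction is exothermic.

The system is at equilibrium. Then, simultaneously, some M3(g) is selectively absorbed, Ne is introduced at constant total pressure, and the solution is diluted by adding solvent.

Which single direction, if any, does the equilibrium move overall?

Removing M3 (g), a reactant, drives the reaction to the left.
Adding inert gas at constant total pressure expands the volume and lowers every reacting partial pressure. With Δn_gas = 0 − 1 = -1, Q moves away from K toward the side with fewer gas moles, so the system shifts toward the side with more gas moles — to the left.
Dilution lowers every aqueous concentration by the same factor. Δn_aq = 2 − 0 = +2, so the system shifts toward the side with more dissolved moles — to the right.
The individual effects push in opposite directions; without quantitative information the net direction cannot be determined.

cannot be determined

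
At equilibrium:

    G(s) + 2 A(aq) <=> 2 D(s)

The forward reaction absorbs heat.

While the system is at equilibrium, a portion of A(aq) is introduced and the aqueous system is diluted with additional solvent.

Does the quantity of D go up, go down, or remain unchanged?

Adding A (aq), a reactant, drives the reaction to the right.
Dilution lowers every aqueous concentration by the same factor. Δn_aq = 0 − 2 = -2, so the system shifts toward the side with more dissolved moles — to the left.
The two effects oppose each other, so the net shift — and hence the change in D — cannot be determined from the given information.

cannot be determined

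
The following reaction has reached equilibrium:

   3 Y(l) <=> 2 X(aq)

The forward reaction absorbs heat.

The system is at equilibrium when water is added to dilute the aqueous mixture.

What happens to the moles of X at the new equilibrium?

increases

Dilution lowers every aqueous concentration by the same factor. Δn_aq = 2 − 0 = +2, so the system shifts toward the side with more dissolved moles — to the right.
The net shift is to the right. X is a product, so its amount increases.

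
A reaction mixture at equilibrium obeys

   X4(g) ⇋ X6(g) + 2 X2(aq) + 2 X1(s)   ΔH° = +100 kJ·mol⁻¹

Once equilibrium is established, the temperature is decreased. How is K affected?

decreases

K depends on temperature via the van 't Hoff relation. The forward reaction is endothermic, so lowering T decreases K.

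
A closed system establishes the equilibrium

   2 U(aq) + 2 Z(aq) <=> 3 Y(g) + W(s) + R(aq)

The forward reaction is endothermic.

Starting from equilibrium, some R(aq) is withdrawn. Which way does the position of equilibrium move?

right

Removing R (aq), a product, drives the reaction to the right.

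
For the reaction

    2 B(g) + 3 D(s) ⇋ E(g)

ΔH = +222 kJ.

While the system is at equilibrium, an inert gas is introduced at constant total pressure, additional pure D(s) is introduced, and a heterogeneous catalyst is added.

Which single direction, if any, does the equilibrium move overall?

Adding inert gas at constant total pressure expands the volume and lowers every reacting partial pressure. With Δn_gas = 1 − 2 = -1, Q moves away from K toward the side with fewer gas moles, so the system shifts toward the side with more gas moles — to the left.
D is a pure solid; its activity is 1 regardless of amount, so Q is unaffected — no shift from this change.
A catalyst speeds both forward and reverse rates equally; it changes neither Q nor K — no shift from this change.
Only the nonzero effect(s) matter; the net shift is to the left.

left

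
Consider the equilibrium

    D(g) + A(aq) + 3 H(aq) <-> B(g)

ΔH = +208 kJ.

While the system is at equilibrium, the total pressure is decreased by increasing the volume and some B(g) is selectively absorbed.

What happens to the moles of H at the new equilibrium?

Gas moles: reactants 1, products 1. Δn_gas = 0, so a volume change leaves Q equal to K — no shift from this change.
Removing B (g), a product, drives the reaction to the right.
The net shift is to the right. H is a reactant, so its amount decreases.

decreases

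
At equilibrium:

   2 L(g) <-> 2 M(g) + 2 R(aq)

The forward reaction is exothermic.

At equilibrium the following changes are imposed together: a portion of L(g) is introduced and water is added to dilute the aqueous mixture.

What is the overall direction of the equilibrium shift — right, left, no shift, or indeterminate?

Adding L (g), a reactant, drives the reaction to the right.
Dilution lowers every aqueous concentration by the same factor. Δn_aq = 2 − 0 = +2, so the system shifts toward the side with more dissolved moles — to the right.
All effects act in the same direction — net shift to the right.

right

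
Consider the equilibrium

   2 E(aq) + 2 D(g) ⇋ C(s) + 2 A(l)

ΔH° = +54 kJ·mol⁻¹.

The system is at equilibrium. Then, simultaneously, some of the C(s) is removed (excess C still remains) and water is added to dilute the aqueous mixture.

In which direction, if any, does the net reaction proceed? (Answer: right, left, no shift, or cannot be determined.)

C is a pure solid; its activity is 1 regardless of amount, so Q is unaffected — no shift from this change.
Dilution lowers every aqueous concentration by the same factor. Δn_aq = 0 − 2 = -2, so the system shifts toward the side with more dissolved moles — to the left.
Only the nonzero effect(s) matter; the net shift is to the left.

left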